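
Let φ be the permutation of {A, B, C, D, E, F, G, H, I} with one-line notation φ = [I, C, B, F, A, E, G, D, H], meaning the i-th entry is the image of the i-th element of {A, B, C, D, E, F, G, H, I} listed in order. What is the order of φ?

6

Writing φ as disjoint cycles, the cycle lengths are 6, 2, 1.
The order of φ is the least common multiple of its cycle lengths: lcm(6, 2) = 6.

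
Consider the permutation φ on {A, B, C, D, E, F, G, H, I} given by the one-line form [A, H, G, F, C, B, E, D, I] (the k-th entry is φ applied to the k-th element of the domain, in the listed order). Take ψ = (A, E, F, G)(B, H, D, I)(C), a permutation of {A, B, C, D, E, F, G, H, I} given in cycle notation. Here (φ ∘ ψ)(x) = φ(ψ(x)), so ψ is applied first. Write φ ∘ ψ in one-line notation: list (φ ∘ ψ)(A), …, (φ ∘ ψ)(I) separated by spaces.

C D G I B E A F H

(φ ∘ ψ)(x) = φ(ψ(x)). Computing each image: φ(ψ(A)) = φ(E) = C, φ(ψ(B)) = φ(H) = D, φ(ψ(C)) = φ(C) = G, φ(ψ(D)) = φ(I) = I, φ(ψ(E)) = φ(F) = B, φ(ψ(F)) = φ(G) = E, φ(ψ(G)) = φ(A) = A, φ(ψ(H)) = φ(D) = F, φ(ψ(I)) = φ(B) = H.
Hence φ ∘ ψ = [C D G I B E A F H].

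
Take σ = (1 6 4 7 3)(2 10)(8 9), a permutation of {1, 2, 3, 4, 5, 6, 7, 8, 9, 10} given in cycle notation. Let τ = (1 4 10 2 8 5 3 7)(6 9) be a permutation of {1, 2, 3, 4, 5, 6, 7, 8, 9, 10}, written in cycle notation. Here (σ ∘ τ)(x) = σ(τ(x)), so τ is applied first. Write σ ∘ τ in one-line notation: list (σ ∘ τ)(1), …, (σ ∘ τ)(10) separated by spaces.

7 9 3 2 1 8 6 5 4 10

(σ ∘ τ)(x) = σ(τ(x)). Computing each image: σ(τ(1)) = σ(4) = 7, σ(τ(2)) = σ(8) = 9, σ(τ(3)) = σ(7) = 3, σ(τ(4)) = σ(10) = 2, σ(τ(5)) = σ(3) = 1, σ(τ(6)) = σ(9) = 8, σ(τ(7)) = σ(1) = 6, σ(τ(8)) = σ(5) = 5, σ(τ(9)) = σ(6) = 4, σ(τ(10)) = σ(2) = 10.
Hence σ ∘ τ = [7 9 3 2 1 8 6 5 4 10].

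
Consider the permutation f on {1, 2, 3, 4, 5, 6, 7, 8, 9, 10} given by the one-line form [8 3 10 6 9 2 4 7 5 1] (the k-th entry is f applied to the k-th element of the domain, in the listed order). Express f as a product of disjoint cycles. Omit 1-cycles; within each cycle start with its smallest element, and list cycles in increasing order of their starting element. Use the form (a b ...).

Iterating f from 1 gives 1 → 8 → 7 → 4 → 6 → 2 → 3 → 10 → 1; that is the 8-cycle (1 8 7 4 6 2 3 10).
Continuing from each remaining unvisited element yields (1 8 7 4 6 2 3 10)(5 9).

(1 8 7 4 6 2 3 10)(5 9)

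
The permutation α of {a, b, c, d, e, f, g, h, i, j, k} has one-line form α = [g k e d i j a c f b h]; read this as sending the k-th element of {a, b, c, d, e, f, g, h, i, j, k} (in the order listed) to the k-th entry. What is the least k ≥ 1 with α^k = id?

Writing α as disjoint cycles, the cycle lengths are 8, 2, 1.
The order is lcm(8, 2) = 8.

8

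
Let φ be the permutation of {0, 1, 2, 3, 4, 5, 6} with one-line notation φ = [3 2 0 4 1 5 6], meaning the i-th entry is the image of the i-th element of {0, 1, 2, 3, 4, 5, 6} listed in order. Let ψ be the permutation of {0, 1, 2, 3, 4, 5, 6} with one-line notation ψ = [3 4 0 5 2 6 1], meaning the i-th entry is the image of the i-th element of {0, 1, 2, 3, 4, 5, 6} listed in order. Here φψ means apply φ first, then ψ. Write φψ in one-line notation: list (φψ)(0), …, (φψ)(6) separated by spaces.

5 0 3 2 4 6 1

(φψ)(x) = ψ(φ(x)). Computing each image: ψ(φ(0)) = ψ(3) = 5, ψ(φ(1)) = ψ(2) = 0, ψ(φ(2)) = ψ(0) = 3, ψ(φ(3)) = ψ(4) = 2, ψ(φ(4)) = ψ(1) = 4, ψ(φ(5)) = ψ(5) = 6, ψ(φ(6)) = ψ(6) = 1.
Hence φψ = [5 0 3 2 4 6 1].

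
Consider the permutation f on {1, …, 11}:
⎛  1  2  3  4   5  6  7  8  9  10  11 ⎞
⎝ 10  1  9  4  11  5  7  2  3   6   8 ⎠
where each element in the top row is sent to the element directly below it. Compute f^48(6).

Tracing 6 → 5 → … returns to 6 after 7 steps, so 6 lies in a 7-cycle (1 10 6 5 11 8 2).
Powers repeat with period 7 on this cycle, and 48 mod 7 = 6, so f^48(6) = f^6(6).
Advancing 6 steps from 6: 6 → 5 → 11 → 8 → 2 → 1 → 10.

10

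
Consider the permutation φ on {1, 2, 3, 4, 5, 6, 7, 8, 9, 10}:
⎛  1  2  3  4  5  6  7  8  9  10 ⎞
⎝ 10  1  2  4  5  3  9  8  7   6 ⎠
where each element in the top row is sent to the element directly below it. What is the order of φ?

10

Decomposing into disjoint cycles gives cycle lengths 5, 2, 1, 1, 1.
Since disjoint cycles commute, ord(φ) = lcm(5, 2) = 10.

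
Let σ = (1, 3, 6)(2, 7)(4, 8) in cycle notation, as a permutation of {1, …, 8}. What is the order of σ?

The cycle type of σ is (3, 2, 2, 1).
The order of σ is the least common multiple of its cycle lengths: lcm(3, 2, 2) = 6.

6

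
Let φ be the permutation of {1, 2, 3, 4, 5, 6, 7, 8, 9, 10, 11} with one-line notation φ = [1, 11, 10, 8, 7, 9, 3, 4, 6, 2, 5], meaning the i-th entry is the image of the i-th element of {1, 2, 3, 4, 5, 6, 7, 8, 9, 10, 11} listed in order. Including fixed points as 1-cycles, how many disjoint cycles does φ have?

The cycle decomposition is (1)(2 11 5 7 3 10)(4 8)(6 9), which has 4 cycles (counting 1-cycles).

4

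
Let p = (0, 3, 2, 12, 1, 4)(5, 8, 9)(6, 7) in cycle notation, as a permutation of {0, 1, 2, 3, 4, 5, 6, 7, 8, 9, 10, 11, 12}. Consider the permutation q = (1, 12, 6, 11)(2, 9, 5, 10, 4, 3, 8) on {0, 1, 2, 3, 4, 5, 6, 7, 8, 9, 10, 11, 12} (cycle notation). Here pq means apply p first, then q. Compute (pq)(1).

3

p(1) = 4, then q(4) = 3; composing gives (pq)(1) = 3.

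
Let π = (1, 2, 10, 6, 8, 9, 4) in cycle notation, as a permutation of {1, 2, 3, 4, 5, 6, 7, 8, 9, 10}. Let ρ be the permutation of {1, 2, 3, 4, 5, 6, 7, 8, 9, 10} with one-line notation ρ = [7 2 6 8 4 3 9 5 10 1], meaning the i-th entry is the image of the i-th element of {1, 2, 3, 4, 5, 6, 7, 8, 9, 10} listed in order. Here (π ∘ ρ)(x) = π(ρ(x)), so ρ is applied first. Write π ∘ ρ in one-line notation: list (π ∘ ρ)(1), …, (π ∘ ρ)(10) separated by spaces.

7 10 8 9 1 3 4 5 6 2

For each element, apply ρ then π: 1 → 7 → 7; 2 → 2 → 10; 3 → 6 → 8; 4 → 8 → 9; 5 → 4 → 1; 6 → 3 → 3; 7 → 9 → 4; 8 → 5 → 5; 9 → 10 → 6; 10 → 1 → 2.
So π ∘ ρ in one-line form is 7 10 8 9 1 3 4 5 6 2.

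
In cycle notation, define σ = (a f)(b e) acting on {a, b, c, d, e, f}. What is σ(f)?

a

In the cycle (a f), f is followed by a, so σ(f) = a.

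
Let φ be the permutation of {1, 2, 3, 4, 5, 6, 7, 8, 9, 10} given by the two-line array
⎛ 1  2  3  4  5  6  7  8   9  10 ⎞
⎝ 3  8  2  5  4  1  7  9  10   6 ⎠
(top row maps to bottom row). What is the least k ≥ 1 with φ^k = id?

14

The disjoint-cycle form of φ has cycle lengths 7, 2, 1.
The order is lcm(7, 2) = 14.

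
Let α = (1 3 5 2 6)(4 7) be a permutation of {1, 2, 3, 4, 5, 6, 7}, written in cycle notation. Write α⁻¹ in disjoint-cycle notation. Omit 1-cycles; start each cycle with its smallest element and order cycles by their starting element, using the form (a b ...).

(1 6 2 5 3)(4 7)

Inverting a permutation written in cycle notation just reverses the order within every cycle.
Reversing each cycle of α and rotating so the smallest element leads gives (1 6 2 5 3)(4 7).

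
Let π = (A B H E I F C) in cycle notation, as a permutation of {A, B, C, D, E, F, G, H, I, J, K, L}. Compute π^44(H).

I

H lies in the 7-cycle (A B H E I F C).
Powers repeat with period 7 on this cycle, and 44 mod 7 = 2, so π^44(H) = π^2(H).
Stepping 2 places around the cycle: H → E → I.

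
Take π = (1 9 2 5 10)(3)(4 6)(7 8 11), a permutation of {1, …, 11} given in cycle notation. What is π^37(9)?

5

9 lies in the 5-cycle (1 9 2 5 10).
On a 5-cycle, π^5 is the identity, so π^37 = π^2 there (37 ≡ 2 mod 5).
Stepping 2 places around the cycle: 9 → 2 → 5.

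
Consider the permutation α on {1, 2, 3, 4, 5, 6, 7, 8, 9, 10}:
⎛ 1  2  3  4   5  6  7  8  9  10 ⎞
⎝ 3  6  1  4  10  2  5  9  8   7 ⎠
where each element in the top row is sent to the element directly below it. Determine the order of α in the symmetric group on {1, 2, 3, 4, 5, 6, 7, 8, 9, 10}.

6

The disjoint-cycle form of α has cycle lengths 3, 2, 2, 2, 1.
The order is lcm(3, 2, 2, 2) = 6.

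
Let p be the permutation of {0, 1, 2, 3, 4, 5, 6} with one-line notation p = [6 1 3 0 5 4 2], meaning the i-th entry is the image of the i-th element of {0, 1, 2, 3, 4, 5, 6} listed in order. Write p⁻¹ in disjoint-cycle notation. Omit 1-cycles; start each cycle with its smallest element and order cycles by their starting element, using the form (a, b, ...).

First write p in disjoint cycles: (0, 6, 2, 3)(4, 5).
Reversing each cycle (and rotating so the smallest element leads) gives p⁻¹ = (0, 3, 2, 6)(4, 5).

(0, 3, 2, 6)(4, 5)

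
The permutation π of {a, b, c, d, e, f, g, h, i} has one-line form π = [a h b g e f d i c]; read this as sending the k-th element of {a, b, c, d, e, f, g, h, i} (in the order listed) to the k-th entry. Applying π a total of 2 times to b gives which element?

i

Tracing b → h → … returns to b after 4 steps, so b lies in a 4-cycle (b h i c).
Advancing 2 steps from b: b → h → i.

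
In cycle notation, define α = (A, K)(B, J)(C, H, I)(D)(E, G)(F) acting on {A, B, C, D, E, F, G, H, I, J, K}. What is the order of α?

The disjoint cycles have lengths 3, 2, 2, 2, 1, 1.
The order of α is the least common multiple of its cycle lengths: lcm(3, 2, 2, 2) = 6.

6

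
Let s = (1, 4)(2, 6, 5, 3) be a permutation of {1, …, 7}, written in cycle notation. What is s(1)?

4

1 appears in (1, 4); the next entry (wrapping around) is 4.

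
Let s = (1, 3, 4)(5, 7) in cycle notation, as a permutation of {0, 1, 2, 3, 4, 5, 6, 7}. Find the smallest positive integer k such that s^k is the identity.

The disjoint cycles have lengths 3, 2, 1, 1, 1.
The order of s is the least common multiple of its cycle lengths: lcm(3, 2) = 6.

6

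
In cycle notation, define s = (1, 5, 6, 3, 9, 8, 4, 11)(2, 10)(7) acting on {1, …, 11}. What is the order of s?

The cycle type of s is (8, 2, 1).
Since disjoint cycles commute, ord(s) = lcm(8, 2) = 8.

8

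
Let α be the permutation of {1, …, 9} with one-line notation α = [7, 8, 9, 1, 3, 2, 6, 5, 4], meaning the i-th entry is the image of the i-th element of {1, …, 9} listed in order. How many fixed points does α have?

No element satisfies α(x) = x, so there are 0 fixed points.

0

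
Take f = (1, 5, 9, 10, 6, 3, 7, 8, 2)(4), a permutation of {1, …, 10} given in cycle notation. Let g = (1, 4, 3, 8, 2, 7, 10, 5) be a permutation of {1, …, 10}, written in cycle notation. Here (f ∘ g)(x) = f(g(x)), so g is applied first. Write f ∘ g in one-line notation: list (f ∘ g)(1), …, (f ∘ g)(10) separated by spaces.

4 8 2 7 5 3 6 1 10 9

For each element, apply g then f: 1 → 4 → 4; 2 → 7 → 8; 3 → 8 → 2; 4 → 3 → 7; 5 → 1 → 5; 6 → 6 → 3; 7 → 10 → 6; 8 → 2 → 1; 9 → 9 → 10; 10 → 5 → 9.
Collecting the images, f ∘ g = [4 8 2 7 5 3 6 1 10 9].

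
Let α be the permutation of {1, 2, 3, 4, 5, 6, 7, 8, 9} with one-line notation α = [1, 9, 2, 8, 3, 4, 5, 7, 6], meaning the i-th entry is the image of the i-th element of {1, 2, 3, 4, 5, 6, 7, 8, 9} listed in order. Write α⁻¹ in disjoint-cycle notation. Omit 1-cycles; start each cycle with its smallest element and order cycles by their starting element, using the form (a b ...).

The cycle decomposition of α is (2 9 6 4 8 7 5 3).
Reversing each cycle (and rotating so the smallest element leads) gives α⁻¹ = (2 3 5 7 8 4 6 9).

(2 3 5 7 8 4 6 9)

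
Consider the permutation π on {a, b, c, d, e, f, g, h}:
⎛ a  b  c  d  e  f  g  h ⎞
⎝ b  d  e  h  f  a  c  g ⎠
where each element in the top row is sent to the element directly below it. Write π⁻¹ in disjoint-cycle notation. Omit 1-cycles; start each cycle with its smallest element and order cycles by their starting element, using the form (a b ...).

The cycle decomposition of π is (a b d h g c e f).
Reversing each cycle (and rotating so the smallest element leads) gives π⁻¹ = (a f e c g h d b).

(a f e c g h d b)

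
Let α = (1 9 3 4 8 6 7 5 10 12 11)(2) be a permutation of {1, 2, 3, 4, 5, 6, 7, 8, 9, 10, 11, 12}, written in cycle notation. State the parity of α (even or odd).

The cycle lengths are 11, 1.
A cycle is odd iff its length is even; α has 0 even-length cycles, so sgn(α) = (−1)^0 and α is even.

even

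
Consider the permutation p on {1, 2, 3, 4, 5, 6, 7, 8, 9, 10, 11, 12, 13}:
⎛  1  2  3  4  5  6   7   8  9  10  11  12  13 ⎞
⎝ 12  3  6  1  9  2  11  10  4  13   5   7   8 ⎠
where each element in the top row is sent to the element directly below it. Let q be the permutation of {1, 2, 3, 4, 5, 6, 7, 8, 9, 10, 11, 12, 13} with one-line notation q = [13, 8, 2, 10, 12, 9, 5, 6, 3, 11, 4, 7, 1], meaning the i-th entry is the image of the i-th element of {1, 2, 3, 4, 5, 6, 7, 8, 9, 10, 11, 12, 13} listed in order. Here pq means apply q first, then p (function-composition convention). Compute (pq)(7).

(pq)(7) = p(q(7)). q(7) = 5, then p(5) = 9. So (pq)(7) = 9.

9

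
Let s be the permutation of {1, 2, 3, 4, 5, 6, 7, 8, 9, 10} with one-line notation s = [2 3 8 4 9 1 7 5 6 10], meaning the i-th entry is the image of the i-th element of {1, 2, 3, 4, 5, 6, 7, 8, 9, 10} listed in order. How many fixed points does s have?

The fixed points (elements with s(x) = x) are {4, 7, 10}, so there are 3.

3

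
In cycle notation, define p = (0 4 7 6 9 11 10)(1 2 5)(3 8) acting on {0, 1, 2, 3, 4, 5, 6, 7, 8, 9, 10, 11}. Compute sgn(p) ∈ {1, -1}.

-1

The cycle lengths are 7, 3, 2.
A cycle is odd iff its length is even; p has 1 even-length cycle, so sgn(p) = (−1)^1 and p is odd.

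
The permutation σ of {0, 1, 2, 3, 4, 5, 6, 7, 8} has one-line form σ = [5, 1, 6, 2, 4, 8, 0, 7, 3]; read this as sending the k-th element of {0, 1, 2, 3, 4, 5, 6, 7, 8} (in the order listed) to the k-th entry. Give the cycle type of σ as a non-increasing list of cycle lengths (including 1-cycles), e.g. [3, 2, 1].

The disjoint cycles are (0 5 8 3 2 6)(1)(4)(7), with lengths 6, 1, 1, 1 in non-increasing order.

[6, 1, 1, 1]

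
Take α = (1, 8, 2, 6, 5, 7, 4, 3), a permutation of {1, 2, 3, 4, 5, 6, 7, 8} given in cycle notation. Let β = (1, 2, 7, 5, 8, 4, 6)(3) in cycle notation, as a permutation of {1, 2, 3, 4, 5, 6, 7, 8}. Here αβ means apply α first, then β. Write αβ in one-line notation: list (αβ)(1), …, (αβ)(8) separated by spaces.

4 1 2 3 5 8 6 7

For each element, apply α then β: 1 → 8 → 4; 2 → 6 → 1; 3 → 1 → 2; 4 → 3 → 3; 5 → 7 → 5; 6 → 5 → 8; 7 → 4 → 6; 8 → 2 → 7.
Collecting the images, αβ = [4 1 2 3 5 8 6 7].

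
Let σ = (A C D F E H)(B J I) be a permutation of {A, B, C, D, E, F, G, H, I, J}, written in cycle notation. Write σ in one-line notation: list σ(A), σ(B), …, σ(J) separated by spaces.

Reading each image from the cycles: A→C, B→J, C→D, D→F, E→H, F→E, G→G, H→A, I→B, J→I.
Listing these in domain order gives C J D F H E G A B I.

C J D F H E G A B I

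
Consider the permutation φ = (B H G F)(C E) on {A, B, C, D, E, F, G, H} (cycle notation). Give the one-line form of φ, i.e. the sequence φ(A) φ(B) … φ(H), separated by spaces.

A H E D C B F G

Reading each image from the cycles: A↦A, B↦H, C↦E, D↦D, E↦C, F↦B, G↦F, H↦G.
Listing these in domain order gives A H E D C B F G.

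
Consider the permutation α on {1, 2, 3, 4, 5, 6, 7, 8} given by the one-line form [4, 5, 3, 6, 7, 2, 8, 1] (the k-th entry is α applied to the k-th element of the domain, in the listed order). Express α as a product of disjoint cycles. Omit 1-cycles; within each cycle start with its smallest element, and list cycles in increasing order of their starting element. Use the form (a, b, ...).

(1, 4, 6, 2, 5, 7, 8)

Start at 1 and follow images: 1 → 4 → 6 → 2 → 5 → 7 → 8 → 1, giving the cycle (1, 4, 6, 2, 5, 7, 8).
Continuing from each remaining unvisited element yields (1, 4, 6, 2, 5, 7, 8).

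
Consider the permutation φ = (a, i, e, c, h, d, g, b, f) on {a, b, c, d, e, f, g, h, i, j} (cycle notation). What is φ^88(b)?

d

b lies in the 9-cycle (a, i, e, c, h, d, g, b, f).
Since the cycle has length 9, φ^88 acts on it the same as φ^7 (88 mod 9 = 7).
Advancing 7 steps from b: b → f → a → i → e → c → h → d.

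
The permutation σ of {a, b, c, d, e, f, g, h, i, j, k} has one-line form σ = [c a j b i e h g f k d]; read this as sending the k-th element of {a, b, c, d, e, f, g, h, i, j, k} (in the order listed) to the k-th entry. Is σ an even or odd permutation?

even

In disjoint-cycle form the cycle lengths are 6, 3, 2.
A cycle is odd iff its length is even; σ has 2 even-length cycles, so sgn(σ) = (−1)^2 and σ is even.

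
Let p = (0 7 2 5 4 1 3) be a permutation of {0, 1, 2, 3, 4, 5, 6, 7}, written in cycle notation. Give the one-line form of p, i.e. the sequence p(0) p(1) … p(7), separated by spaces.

Each element maps to the next entry in its cycle (wrapping to the front): 0↦7, 1↦3, 2↦5, 3↦0, 4↦1, 5↦4, 6↦6, 7↦2.
So the one-line form is 7 3 5 0 1 4 6 2.

7 3 5 0 1 4 6 2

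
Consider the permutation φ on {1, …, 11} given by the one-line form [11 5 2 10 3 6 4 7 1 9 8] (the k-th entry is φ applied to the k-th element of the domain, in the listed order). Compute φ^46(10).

Tracing 10 → 9 → … returns to 10 after 7 steps, so 10 lies in a 7-cycle (1, 11, 8, 7, 4, 10, 9).
Powers repeat with period 7 on this cycle, and 46 mod 7 = 4, so φ^46(10) = φ^4(10).
Stepping 4 places around the cycle: 10 → 9 → 1 → 11 → 8.

8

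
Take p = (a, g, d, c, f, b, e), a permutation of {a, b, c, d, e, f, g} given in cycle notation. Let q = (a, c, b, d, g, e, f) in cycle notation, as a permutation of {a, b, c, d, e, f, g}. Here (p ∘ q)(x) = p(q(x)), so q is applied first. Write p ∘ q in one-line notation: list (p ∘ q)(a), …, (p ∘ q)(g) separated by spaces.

For each element, apply q then p: a → c → f; b → d → c; c → b → e; d → g → d; e → f → b; f → a → g; g → e → a.
Collecting the images, p ∘ q = [f c e d b g a].

f c e d b g a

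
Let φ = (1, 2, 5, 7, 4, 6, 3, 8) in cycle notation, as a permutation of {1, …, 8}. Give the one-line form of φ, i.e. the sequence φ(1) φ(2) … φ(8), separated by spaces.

2 5 8 6 7 3 4 1

Reading each image from the cycles: 1↦2, 2↦5, 3↦8, 4↦6, 5↦7, 6↦3, 7↦4, 8↦1.
Listing these in domain order gives 2 5 8 6 7 3 4 1.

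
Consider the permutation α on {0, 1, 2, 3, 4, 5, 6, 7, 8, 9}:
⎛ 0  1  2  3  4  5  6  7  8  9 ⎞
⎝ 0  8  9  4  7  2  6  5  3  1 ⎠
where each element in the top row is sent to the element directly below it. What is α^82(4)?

Tracing 4 → 7 → … returns to 4 after 8 steps, so 4 lies in an 8-cycle (1, 8, 3, 4, 7, 5, 2, 9).
Since the cycle has length 8, α^82 acts on it the same as α^2 (82 mod 8 = 2).
Advancing 2 steps from 4: 4 → 7 → 5.

5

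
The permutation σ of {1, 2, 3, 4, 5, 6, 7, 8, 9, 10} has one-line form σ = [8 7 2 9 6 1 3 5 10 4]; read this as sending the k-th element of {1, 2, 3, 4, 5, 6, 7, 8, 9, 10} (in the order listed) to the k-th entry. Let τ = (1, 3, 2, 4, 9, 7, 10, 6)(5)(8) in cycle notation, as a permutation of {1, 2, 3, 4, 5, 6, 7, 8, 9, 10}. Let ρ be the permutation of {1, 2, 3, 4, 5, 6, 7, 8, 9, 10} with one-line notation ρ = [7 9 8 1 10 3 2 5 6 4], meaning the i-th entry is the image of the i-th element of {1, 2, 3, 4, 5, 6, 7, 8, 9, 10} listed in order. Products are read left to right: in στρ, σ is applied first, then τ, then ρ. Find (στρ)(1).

5

(στρ)(1) = ρ(τ(σ(1))). σ(1) = 8, then τ(8) = 8, then ρ(8) = 5, so the result is 5.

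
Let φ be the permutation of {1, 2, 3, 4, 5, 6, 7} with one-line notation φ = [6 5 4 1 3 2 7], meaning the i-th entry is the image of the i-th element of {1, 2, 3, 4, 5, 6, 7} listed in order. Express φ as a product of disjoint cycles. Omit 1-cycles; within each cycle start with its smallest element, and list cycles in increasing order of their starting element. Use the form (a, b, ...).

(1, 6, 2, 5, 3, 4)

From 1: 1 → 6 → 2 → 5 → 3 → 4 → 1, closing the cycle (1, 6, 2, 5, 3, 4).
Repeating from the next unused element and collecting all non-trivial cycles gives (1, 6, 2, 5, 3, 4).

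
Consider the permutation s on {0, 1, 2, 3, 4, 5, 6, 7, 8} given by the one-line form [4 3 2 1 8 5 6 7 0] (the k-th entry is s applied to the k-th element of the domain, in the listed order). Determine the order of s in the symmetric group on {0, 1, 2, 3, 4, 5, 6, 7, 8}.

6

The disjoint-cycle form of s has cycle lengths 3, 2, 1, 1, 1, 1.
The order of s is the least common multiple of its cycle lengths: lcm(3, 2) = 6.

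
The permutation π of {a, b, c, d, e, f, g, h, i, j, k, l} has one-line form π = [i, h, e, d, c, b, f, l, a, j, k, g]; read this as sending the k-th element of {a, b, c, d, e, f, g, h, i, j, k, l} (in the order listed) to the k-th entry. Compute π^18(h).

f

Tracing h → l → … returns to h after 5 steps, so h lies in a 5-cycle (b h l g f).
Powers repeat with period 5 on this cycle, and 18 mod 5 = 3, so π^18(h) = π^3(h).
Stepping 3 places around the cycle: h → l → g → f.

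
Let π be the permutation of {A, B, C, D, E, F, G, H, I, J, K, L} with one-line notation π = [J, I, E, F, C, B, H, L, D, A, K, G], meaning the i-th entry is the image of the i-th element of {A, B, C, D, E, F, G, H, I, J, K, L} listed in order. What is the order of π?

The disjoint-cycle form of π has cycle lengths 4, 3, 2, 2, 1.
Since disjoint cycles commute, ord(π) = lcm(4, 3, 2, 2) = 12.

12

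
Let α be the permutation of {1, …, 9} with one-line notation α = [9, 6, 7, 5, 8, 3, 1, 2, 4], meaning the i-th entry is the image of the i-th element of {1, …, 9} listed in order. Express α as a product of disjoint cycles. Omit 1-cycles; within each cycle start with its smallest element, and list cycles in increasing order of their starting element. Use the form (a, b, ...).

(1, 9, 4, 5, 8, 2, 6, 3, 7)

From 1: 1 → 9 → 4 → 5 → 8 → 2 → 6 → 3 → 7 → 1, closing the cycle (1, 9, 4, 5, 8, 2, 6, 3, 7).
Continuing from each remaining unvisited element yields (1, 9, 4, 5, 8, 2, 6, 3, 7).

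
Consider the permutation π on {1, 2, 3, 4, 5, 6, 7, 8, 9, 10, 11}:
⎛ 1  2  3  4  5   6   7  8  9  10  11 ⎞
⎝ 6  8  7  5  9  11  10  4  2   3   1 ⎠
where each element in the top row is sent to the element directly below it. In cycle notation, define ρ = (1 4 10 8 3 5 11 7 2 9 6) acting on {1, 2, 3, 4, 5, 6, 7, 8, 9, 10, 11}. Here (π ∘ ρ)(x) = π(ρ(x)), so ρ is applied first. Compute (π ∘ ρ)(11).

10

(π ∘ ρ)(11) = π(ρ(11)). ρ(11) = 7, then π(7) = 10. So (π ∘ ρ)(11) = 10.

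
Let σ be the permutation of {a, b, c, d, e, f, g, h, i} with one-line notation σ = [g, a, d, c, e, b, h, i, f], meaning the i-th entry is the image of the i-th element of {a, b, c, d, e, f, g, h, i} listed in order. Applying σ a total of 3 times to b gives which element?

h

Tracing b → a → … returns to b after 6 steps, so b lies in a 6-cycle (a, g, h, i, f, b).
Stepping 3 places around the cycle: b → a → g → h.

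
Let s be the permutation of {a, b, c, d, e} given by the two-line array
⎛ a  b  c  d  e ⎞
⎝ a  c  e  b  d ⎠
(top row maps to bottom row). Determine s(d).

b

The entry below d in the array is b, so s(d) = b.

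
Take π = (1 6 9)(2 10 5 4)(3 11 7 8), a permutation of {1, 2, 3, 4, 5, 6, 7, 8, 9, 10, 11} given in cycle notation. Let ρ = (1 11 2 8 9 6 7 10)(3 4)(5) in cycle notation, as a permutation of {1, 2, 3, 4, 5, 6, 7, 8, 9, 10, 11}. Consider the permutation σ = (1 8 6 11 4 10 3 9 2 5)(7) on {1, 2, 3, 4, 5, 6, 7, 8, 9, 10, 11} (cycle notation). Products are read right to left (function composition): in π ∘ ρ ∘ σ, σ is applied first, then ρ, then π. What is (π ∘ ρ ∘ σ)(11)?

(π ∘ ρ ∘ σ)(11) = π(ρ(σ(11))). σ(11) = 4, then ρ(4) = 3, then π(3) = 11, so the result is 11.

11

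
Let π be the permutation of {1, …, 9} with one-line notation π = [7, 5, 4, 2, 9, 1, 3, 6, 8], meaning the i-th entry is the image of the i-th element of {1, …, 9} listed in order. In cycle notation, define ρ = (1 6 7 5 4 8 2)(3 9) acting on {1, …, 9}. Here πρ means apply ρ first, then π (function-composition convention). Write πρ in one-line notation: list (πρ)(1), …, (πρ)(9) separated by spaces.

(πρ)(x) = π(ρ(x)). Computing each image: π(ρ(1)) = π(6) = 1, π(ρ(2)) = π(1) = 7, π(ρ(3)) = π(9) = 8, π(ρ(4)) = π(8) = 6, π(ρ(5)) = π(4) = 2, π(ρ(6)) = π(7) = 3, π(ρ(7)) = π(5) = 9, π(ρ(8)) = π(2) = 5, π(ρ(9)) = π(3) = 4.
Hence πρ = [1 7 8 6 2 3 9 5 4].

1 7 8 6 2 3 9 5 4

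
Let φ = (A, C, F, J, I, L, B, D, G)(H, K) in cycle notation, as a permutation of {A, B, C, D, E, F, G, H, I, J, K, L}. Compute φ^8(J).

F

J lies in the 9-cycle (A, C, F, J, I, L, B, D, G).
Advancing 8 steps from J: J → I → L → B → D → G → A → C → F.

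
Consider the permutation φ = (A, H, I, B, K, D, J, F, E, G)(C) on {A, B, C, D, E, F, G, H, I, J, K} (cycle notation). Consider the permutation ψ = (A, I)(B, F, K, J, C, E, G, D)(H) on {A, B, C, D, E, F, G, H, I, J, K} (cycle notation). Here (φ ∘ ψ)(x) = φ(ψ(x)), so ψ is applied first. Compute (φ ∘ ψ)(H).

I

ψ(H) = H, then φ(H) = I; composing gives (φ ∘ ψ)(H) = I.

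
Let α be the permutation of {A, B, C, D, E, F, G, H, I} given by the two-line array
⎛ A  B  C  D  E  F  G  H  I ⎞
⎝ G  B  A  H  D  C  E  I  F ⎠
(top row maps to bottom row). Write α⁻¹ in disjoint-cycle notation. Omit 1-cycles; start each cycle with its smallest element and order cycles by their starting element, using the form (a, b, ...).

(A, C, F, I, H, D, E, G)

First write α in disjoint cycles: (A, G, E, D, H, I, F, C).
Reversing each cycle (and rotating so the smallest element leads) gives α⁻¹ = (A, C, F, I, H, D, E, G).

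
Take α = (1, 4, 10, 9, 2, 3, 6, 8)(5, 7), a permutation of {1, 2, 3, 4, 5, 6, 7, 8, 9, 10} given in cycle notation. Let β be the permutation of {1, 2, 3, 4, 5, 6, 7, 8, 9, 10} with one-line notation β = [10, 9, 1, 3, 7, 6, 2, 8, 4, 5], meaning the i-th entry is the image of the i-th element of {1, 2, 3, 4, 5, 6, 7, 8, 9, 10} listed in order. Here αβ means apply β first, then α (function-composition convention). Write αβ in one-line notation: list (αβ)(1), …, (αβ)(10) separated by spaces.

(αβ)(x) = α(β(x)). Computing each image: α(β(1)) = α(10) = 9, α(β(2)) = α(9) = 2, α(β(3)) = α(1) = 4, α(β(4)) = α(3) = 6, α(β(5)) = α(7) = 5, α(β(6)) = α(6) = 8, α(β(7)) = α(2) = 3, α(β(8)) = α(8) = 1, α(β(9)) = α(4) = 10, α(β(10)) = α(5) = 7.
Hence αβ = [9 2 4 6 5 8 3 1 10 7].

9 2 4 6 5 8 3 1 10 7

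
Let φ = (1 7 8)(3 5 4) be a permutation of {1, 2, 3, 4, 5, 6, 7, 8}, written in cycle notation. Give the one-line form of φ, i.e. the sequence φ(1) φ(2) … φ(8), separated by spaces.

7 2 5 3 4 6 8 1

Image by image: 1↦7, 2↦2, 3↦5, 4↦3, 5↦4, 6↦6, 7↦8, 8↦1.
Listing these in domain order gives 7 2 5 3 4 6 8 1.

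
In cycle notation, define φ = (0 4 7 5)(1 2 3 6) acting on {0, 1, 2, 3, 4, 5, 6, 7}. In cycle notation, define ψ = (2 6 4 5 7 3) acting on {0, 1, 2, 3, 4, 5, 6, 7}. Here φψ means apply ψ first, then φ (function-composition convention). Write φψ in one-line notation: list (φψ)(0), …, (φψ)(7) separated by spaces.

4 2 1 3 0 5 7 6

For each element, apply ψ then φ: 0 → 0 → 4; 1 → 1 → 2; 2 → 6 → 1; 3 → 2 → 3; 4 → 5 → 0; 5 → 7 → 5; 6 → 4 → 7; 7 → 3 → 6.
Collecting the images, φψ = [4 2 1 3 0 5 7 6].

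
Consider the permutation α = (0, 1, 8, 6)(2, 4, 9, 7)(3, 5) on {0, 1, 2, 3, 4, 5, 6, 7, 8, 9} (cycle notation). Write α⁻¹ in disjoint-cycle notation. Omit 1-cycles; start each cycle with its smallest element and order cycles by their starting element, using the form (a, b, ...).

Inverting a permutation written in cycle notation just reverses the order within every cycle.
After reversing and putting each cycle's least element first, α⁻¹ = (0, 6, 8, 1)(2, 7, 9, 4)(3, 5).

(0, 6, 8, 1)(2, 7, 9, 4)(3, 5)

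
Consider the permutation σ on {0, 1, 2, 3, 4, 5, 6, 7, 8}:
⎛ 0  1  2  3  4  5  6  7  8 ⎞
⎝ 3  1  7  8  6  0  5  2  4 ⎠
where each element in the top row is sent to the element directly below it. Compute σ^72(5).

Tracing 5 → 0 → … returns to 5 after 6 steps, so 5 lies in a 6-cycle (0, 3, 8, 4, 6, 5).
Since the cycle has length 6, σ^72 acts on it the same as σ^0 (72 mod 6 = 0).
So σ^72(5) = 5.

5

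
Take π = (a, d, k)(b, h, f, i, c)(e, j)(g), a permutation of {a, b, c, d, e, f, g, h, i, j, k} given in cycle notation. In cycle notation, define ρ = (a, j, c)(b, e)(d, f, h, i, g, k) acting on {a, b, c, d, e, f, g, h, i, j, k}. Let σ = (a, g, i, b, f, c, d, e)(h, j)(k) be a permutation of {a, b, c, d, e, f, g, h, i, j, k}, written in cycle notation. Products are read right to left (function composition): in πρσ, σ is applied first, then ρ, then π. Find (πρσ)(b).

(πρσ)(b) = π(ρ(σ(b))). σ(b) = f, then ρ(f) = h, then π(h) = f, so the result is f.

f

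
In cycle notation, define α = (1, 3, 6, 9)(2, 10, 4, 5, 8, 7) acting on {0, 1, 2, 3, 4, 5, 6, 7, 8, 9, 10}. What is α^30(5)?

5

5 lies in the 6-cycle (2, 10, 4, 5, 8, 7).
Powers repeat with period 6 on this cycle, and 30 mod 6 = 0, so α^30(5) = α^0(5).
So α^30(5) = 5.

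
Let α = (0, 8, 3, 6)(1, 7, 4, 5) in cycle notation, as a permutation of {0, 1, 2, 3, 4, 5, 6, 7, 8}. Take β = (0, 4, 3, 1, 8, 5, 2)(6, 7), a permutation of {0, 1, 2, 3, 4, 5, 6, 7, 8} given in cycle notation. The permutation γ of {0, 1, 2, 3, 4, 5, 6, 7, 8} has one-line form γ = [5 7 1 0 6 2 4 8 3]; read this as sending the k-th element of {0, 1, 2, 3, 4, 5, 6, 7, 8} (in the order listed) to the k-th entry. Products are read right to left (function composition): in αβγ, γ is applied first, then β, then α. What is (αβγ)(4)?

4

Apply the permutations in order: γ(4) = 6, then β(6) = 7, then α(7) = 4. So (αβγ)(4) = 4.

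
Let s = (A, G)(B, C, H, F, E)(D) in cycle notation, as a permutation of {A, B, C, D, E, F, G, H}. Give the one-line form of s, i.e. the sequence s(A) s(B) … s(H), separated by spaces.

G C H D B E A F

Image by image: A↦G, B↦C, C↦H, D↦D, E↦B, F↦E, G↦A, H↦F.
Listing these in domain order gives G C H D B E A F.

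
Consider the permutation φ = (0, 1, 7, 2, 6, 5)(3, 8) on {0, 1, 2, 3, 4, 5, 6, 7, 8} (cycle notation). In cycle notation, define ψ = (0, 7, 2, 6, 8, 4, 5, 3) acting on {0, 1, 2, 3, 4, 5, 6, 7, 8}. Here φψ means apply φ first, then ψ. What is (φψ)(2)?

8

First apply φ: φ(2) = 6, then ψ(6) = 8. Thus (φψ)(2) = 8.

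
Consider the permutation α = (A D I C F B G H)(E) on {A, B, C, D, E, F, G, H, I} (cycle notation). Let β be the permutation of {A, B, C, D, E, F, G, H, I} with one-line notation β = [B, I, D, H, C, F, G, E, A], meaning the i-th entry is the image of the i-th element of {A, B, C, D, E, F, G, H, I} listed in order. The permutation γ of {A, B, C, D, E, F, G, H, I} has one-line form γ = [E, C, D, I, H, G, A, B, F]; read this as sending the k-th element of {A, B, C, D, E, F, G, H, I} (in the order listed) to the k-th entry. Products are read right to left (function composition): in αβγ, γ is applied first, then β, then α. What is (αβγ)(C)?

Chase C: γ(C) = D; β(D) = H; α(H) = A. Hence (αβγ)(C) = A.

A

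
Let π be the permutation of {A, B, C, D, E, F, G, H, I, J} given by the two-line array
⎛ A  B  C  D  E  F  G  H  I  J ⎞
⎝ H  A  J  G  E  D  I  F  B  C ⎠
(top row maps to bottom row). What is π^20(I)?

Tracing I → B → … returns to I after 7 steps, so I lies in a 7-cycle (A, H, F, D, G, I, B).
On a 7-cycle, π^7 is the identity, so π^20 = π^6 there (20 ≡ 6 mod 7).
Advancing 6 steps from I: I → B → A → H → F → D → G.

G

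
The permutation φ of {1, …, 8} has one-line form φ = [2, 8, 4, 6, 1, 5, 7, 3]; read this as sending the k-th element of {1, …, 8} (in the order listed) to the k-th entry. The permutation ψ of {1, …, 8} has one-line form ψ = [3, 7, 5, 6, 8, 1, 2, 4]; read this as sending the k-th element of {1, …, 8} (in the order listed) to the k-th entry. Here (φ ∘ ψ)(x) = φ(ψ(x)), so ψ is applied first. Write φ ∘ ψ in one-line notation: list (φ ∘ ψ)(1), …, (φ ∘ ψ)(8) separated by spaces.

For each element, apply ψ then φ: 1 → 3 → 4; 2 → 7 → 7; 3 → 5 → 1; 4 → 6 → 5; 5 → 8 → 3; 6 → 1 → 2; 7 → 2 → 8; 8 → 4 → 6.
So φ ∘ ψ in one-line form is 4 7 1 5 3 2 8 6.

4 7 1 5 3 2 8 6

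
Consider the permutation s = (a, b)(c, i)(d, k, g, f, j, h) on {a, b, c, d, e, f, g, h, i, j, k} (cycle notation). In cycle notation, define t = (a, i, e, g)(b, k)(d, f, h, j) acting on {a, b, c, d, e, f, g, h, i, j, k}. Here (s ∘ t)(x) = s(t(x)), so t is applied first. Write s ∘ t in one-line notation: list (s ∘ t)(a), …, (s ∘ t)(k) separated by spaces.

(s ∘ t)(x) = s(t(x)). Computing each image: s(t(a)) = s(i) = c, s(t(b)) = s(k) = g, s(t(c)) = s(c) = i, s(t(d)) = s(f) = j, s(t(e)) = s(g) = f, s(t(f)) = s(h) = d, s(t(g)) = s(a) = b, s(t(h)) = s(j) = h, s(t(i)) = s(e) = e, s(t(j)) = s(d) = k, s(t(k)) = s(b) = a.
Hence s ∘ t = [c g i j f d b h e k a].

c g i j f d b h e k a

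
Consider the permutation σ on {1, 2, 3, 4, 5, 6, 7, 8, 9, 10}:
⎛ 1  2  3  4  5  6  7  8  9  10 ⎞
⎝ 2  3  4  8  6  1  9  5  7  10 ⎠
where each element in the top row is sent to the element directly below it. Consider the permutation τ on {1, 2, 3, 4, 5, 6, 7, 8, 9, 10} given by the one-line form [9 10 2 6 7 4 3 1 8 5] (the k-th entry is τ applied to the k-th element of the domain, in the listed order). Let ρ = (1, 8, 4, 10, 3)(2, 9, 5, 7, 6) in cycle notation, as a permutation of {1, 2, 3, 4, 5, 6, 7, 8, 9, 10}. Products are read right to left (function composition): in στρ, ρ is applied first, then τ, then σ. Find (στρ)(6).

10

(στρ)(6) = σ(τ(ρ(6))). ρ(6) = 2, then τ(2) = 10, then σ(10) = 10, so the result is 10.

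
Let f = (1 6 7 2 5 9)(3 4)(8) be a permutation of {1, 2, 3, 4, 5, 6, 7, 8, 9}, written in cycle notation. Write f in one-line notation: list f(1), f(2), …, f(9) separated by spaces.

6 5 4 3 9 7 2 8 1

Reading each image from the cycles: 1↦6, 2↦5, 3↦4, 4↦3, 5↦9, 6↦7, 7↦2, 8↦8, 9↦1.
Listing these in domain order gives 6 5 4 3 9 7 2 8 1.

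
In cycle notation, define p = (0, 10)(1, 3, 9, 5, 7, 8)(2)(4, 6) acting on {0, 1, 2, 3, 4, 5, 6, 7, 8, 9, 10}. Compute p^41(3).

3 lies in the 6-cycle (1, 3, 9, 5, 7, 8).
Powers repeat with period 6 on this cycle, and 41 mod 6 = 5, so p^41(3) = p^5(3).
Advancing 5 steps from 3: 3 → 9 → 5 → 7 → 8 → 1.

1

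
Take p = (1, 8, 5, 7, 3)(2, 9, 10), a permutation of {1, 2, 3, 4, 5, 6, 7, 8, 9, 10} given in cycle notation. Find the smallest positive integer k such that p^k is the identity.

15

The cycle type of p is (5, 3, 1, 1).
Since disjoint cycles commute, ord(p) = lcm(5, 3) = 15.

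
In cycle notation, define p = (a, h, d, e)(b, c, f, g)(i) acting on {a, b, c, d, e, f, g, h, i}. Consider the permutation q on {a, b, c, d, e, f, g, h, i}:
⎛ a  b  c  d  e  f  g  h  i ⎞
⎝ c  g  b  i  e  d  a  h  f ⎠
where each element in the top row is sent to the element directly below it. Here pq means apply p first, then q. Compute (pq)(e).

c

p(e) = a, then q(a) = c; composing gives (pq)(e) = c.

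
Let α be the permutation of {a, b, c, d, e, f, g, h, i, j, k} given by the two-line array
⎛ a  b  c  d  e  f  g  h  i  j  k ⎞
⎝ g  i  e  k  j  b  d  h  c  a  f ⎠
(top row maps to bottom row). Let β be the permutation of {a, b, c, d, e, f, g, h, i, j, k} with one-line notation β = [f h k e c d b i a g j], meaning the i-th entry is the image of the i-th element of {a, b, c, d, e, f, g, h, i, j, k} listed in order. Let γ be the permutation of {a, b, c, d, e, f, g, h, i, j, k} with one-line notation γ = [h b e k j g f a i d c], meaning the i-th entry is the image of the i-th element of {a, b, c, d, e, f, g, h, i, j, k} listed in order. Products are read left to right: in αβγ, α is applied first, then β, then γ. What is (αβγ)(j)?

(αβγ)(j) = γ(β(α(j))). α(j) = a, then β(a) = f, then γ(f) = g, so the result is g.

g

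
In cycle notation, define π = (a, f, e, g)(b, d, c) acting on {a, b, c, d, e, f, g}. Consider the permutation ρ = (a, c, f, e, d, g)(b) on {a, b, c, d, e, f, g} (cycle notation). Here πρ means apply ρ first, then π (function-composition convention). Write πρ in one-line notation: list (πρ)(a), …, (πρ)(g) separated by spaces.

(πρ)(x) = π(ρ(x)). Computing each image: π(ρ(a)) = π(c) = b, π(ρ(b)) = π(b) = d, π(ρ(c)) = π(f) = e, π(ρ(d)) = π(g) = a, π(ρ(e)) = π(d) = c, π(ρ(f)) = π(e) = g, π(ρ(g)) = π(a) = f.
Hence πρ = [b d e a c g f].

b d e a c g f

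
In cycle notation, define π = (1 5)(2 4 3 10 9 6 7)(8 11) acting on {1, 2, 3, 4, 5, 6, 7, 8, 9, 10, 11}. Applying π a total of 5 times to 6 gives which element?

6 lies in the 7-cycle (2 4 3 10 9 6 7).
Advancing 5 steps from 6: 6 → 7 → 2 → 4 → 3 → 10.

10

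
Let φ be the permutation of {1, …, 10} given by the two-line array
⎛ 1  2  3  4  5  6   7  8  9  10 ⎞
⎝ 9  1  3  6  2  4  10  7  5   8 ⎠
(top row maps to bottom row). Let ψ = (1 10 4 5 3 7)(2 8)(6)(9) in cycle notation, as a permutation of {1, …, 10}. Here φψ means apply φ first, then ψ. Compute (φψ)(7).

4

(φψ)(7) = ψ(φ(7)). φ(7) = 10, then ψ(10) = 4. So (φψ)(7) = 4.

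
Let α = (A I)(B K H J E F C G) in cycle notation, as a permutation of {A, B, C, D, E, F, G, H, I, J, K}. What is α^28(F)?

F lies in the 8-cycle (B K H J E F C G).
Since the cycle has length 8, α^28 acts on it the same as α^4 (28 mod 8 = 4).
Advancing 4 steps from F: F → C → G → B → K.

K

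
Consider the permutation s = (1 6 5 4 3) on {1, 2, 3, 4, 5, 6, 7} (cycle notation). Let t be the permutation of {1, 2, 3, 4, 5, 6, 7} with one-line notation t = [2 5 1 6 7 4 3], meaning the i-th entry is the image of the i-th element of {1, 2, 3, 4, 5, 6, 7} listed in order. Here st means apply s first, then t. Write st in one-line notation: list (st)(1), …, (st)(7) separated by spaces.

For each element, apply s then t: 1 → 6 → 4; 2 → 2 → 5; 3 → 1 → 2; 4 → 3 → 1; 5 → 4 → 6; 6 → 5 → 7; 7 → 7 → 3.
Collecting the images, st = [4 5 2 1 6 7 3].

4 5 2 1 6 7 3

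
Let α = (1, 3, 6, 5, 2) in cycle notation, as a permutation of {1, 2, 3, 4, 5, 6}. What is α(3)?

6

3 appears in (1, 3, 6, 5, 2); the next entry (wrapping around) is 6.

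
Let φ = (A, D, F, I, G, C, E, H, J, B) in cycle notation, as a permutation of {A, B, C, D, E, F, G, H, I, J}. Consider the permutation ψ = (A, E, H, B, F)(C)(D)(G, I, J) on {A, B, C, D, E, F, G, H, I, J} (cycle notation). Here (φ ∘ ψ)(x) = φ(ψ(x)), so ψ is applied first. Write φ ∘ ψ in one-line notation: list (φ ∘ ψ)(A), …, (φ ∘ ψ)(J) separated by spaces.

H I E F J D G A B C

Chase each element through ψ then φ: A → E → H; B → F → I; C → C → E; D → D → F; E → H → J; F → A → D; G → I → G; H → B → A; I → J → B; J → G → C.
Collecting the images, φ ∘ ψ = [H I E F J D G A B C].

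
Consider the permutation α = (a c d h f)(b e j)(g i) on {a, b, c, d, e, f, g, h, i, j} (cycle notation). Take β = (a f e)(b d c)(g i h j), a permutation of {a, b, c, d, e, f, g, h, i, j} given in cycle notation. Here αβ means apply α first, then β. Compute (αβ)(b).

a

(αβ)(b) = β(α(b)). α(b) = e, then β(e) = a. So (αβ)(b) = a.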